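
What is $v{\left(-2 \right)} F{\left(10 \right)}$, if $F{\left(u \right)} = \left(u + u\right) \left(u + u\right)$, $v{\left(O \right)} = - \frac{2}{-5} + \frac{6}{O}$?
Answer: $-1040$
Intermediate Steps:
$v{\left(O \right)} = \frac{2}{5} + \frac{6}{O}$ ($v{\left(O \right)} = \left(-2\right) \left(- \frac{1}{5}\right) + \frac{6}{O} = \frac{2}{5} + \frac{6}{O}$)
$F{\left(u \right)} = 4 u^{2}$ ($F{\left(u \right)} = 2 u 2 u = 4 u^{2}$)
$v{\left(-2 \right)} F{\left(10 \right)} = \left(\frac{2}{5} + \frac{6}{-2}\right) 4 \cdot 10^{2} = \left(\frac{2}{5} + 6 \left(- \frac{1}{2}\right)\right) 4 \cdot 100 = \left(\frac{2}{5} - 3\right) 400 = \left(- \frac{13}{5}\right) 400 = -1040$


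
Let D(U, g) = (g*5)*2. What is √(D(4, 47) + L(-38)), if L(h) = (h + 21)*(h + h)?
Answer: √1762 ≈ 41.976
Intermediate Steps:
L(h) = 2*h*(21 + h) (L(h) = (21 + h)*(2*h) = 2*h*(21 + h))
D(U, g) = 10*g (D(U, g) = (5*g)*2 = 10*g)
√(D(4, 47) + L(-38)) = √(10*47 + 2*(-38)*(21 - 38)) = √(470 + 2*(-38)*(-17)) = √(470 + 1292) = √1762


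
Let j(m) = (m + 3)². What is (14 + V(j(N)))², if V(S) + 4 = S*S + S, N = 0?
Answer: 10000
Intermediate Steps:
j(m) = (3 + m)²
V(S) = -4 + S + S² (V(S) = -4 + (S*S + S) = -4 + (S² + S) = -4 + (S + S²) = -4 + S + S²)
(14 + V(j(N)))² = (14 + (-4 + (3 + 0)² + ((3 + 0)²)²))² = (14 + (-4 + 3² + (3²)²))² = (14 + (-4 + 9 + 9²))² = (14 + (-4 + 9 + 81))² = (14 + 86)² = 100² = 10000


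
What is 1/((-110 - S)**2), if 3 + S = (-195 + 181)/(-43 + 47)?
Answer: 4/42849 ≈ 9.3351e-5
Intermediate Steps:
S = -13/2 (S = -3 + (-195 + 181)/(-43 + 47) = -3 - 14/4 = -3 - 14*1/4 = -3 - 7/2 = -13/2 ≈ -6.5000)
1/((-110 - S)**2) = 1/((-110 - 1*(-13/2))**2) = 1/((-110 + 13/2)**2) = 1/((-207/2)**2) = 1/(42849/4) = 4/42849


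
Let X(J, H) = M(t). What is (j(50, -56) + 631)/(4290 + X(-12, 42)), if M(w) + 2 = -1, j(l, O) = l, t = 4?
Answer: 227/1429 ≈ 0.15885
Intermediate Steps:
M(w) = -3 (M(w) = -2 - 1 = -3)
X(J, H) = -3
(j(50, -56) + 631)/(4290 + X(-12, 42)) = (50 + 631)/(4290 - 3) = 681/4287 = 681*(1/4287) = 227/1429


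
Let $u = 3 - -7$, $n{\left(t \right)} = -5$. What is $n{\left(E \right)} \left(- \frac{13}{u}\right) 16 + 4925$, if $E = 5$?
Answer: $5029$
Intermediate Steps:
$u = 10$ ($u = 3 + 7 = 10$)
$n{\left(E \right)} \left(- \frac{13}{u}\right) 16 + 4925 = - 5 \left(- \frac{13}{10}\right) 16 + 4925 = - 5 \left(\left(-13\right) \frac{1}{10}\right) 16 + 4925 = \left(-5\right) \left(- \frac{13}{10}\right) 16 + 4925 = \frac{13}{2} \cdot 16 + 4925 = 104 + 4925 = 5029$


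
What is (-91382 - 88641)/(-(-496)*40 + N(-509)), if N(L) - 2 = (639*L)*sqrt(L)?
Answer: -1190672122/17948864707491 - 6505851197*I*sqrt(509)/5982954902497 ≈ -6.6337e-5 - 0.024533*I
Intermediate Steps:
N(L) = 2 + 639*L**(3/2) (N(L) = 2 + (639*L)*sqrt(L) = 2 + 639*L**(3/2))
(-91382 - 88641)/(-(-496)*40 + N(-509)) = (-91382 - 88641)/(-(-496)*40 + (2 + 639*(-509)**(3/2))) = -180023/(-248*(-80) + (2 + 639*(-509*I*sqrt(509)))) = -180023/(19840 + (2 - 325251*I*sqrt(509))) = -180023/(19842 - 325251*I*sqrt(509))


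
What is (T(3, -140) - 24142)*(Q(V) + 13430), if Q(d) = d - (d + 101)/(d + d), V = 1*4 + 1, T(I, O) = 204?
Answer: -1606766436/5 ≈ -3.2135e+8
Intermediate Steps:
V = 5 (V = 4 + 1 = 5)
Q(d) = d - (101 + d)/(2*d)
(T(3, -140) - 24142)*(Q(V) + 13430) = (204 - 24142)*((-1/2 + 5 - 101/2/5) + 13430) = -23938*((-1/2 + 5 - 101/2*1/5) + 13430) = -23938*((-1/2 + 5 - 101/10) + 13430) = -23938*(-28/5 + 13430) = -23938*67122/5 = -1606766436/5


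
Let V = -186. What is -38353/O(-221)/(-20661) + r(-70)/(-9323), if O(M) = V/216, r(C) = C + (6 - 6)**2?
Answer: -4275835438/1990432531 ≈ -2.1482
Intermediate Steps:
r(C) = C (r(C) = C + 0**2 = C + 0 = C)
O(M) = -31/36 (O(M) = -186/216 = -186*1/216 = -31/36)
-38353/O(-221)/(-20661) + r(-70)/(-9323) = -38353/(-31/36)/(-20661) - 70/(-9323) = -38353*(-36/31)*(-1/20661) - 70*(-1/9323) = (1380708/31)*(-1/20661) + 70/9323 = -460236/213497 + 70/9323 = -4275835438/1990432531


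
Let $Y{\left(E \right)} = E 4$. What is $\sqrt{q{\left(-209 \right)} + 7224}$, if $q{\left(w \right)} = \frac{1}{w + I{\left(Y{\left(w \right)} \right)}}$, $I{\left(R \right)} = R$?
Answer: $\frac{\sqrt{7888787555}}{1045} \approx 84.994$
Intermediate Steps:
$Y{\left(E \right)} = 4 E$
$q{\left(w \right)} = \frac{1}{5 w}$ ($q{\left(w \right)} = \frac{1}{w + 4 w} = \frac{1}{5 w}$)
$\sqrt{q{\left(-209 \right)} + 7224} = \sqrt{\frac{1}{5 \left(-209\right)} + 7224} = \sqrt{\frac{1}{5} \left(- \frac{1}{209}\right) + 7224} = \sqrt{- \frac{1}{1045} + 7224} = \sqrt{\frac{7549079}{1045}} = \frac{\sqrt{7888787555}}{1045}$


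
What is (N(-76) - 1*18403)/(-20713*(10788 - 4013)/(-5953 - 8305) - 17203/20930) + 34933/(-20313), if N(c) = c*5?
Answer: -18037723035929339/4971392878444974 ≈ -3.6283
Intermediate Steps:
N(c) = 5*c
(N(-76) - 1*18403)/(-20713*(10788 - 4013)/(-5953 - 8305) - 17203/20930) + 34933/(-20313) = (5*(-76) - 1*18403)/(-20713*(10788 - 4013)/(-5953 - 8305) - 17203/20930) + 34933/(-20313) = (-380 - 18403)/(-20713/((-14258/6775)) - 17203*1/20930) + 34933*(-1/20313) = -18783/(-20713/((-14258*1/6775)) - 17203/20930) - 34933/20313 = -18783/(-20713/(-14258/6775) - 17203/20930) - 34933/20313 = -18783/(-20713*(-6775/14258) - 17203/20930) - 34933/20313 = -18783/(140330575/14258 - 17203/20930) - 34933/20313 = -18783/734218413594/74604985 - 34933/20313 = -18783*74604985/734218413594 - 34933/20313 = -467101811085/244739471198 - 34933/20313 = -18037723035929339/4971392878444974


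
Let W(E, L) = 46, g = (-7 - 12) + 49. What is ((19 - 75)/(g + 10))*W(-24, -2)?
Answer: -322/5 ≈ -64.400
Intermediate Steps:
g = 30 (g = -19 + 49 = 30)
((19 - 75)/(g + 10))*W(-24, -2) = ((19 - 75)/(30 + 10))*46 = -56/40*46 = -56*1/40*46 = -7/5*46 = -322/5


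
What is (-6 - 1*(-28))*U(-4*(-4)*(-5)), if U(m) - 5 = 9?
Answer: 308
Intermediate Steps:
U(m) = 14 (U(m) = 5 + 9 = 14)
(-6 - 1*(-28))*U(-4*(-4)*(-5)) = (-6 - 1*(-28))*14 = (-6 + 28)*14 = 22*14 = 308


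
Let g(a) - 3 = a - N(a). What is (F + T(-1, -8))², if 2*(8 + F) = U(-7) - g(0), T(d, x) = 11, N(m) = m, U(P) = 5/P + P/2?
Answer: 289/784 ≈ 0.36862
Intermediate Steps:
U(P) = P/2 + 5/P (U(P) = 5/P + P*(½) = 5/P + P/2 = P/2 + 5/P)
g(a) = 3 (g(a) = 3 + (a - a) = 3 + 0 = 3)
F = -325/28 (F = -8 + (((½)*(-7) + 5/(-7)) - 1*3)/2 = -8 + ((-7/2 + 5*(-⅐)) - 3)/2 = -8 + ((-7/2 - 5/7) - 3)/2 = -8 + (-59/14 - 3)/2 = -8 + (½)*(-101/14) = -8 - 101/28 = -325/28 ≈ -11.607)
(F + T(-1, -8))² = (-325/28 + 11)² = (-17/28)² = 289/784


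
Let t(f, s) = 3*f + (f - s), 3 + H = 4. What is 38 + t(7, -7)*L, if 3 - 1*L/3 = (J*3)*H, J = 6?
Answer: -1537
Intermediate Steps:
H = 1 (H = -3 + 4 = 1)
t(f, s) = -s + 4*f
L = -45 (L = 9 - 3*6*3 = 9 - 54 = -45)
38 + t(7, -7)*L = 38 + (-1*(-7) + 4*7)*(-45) = 38 + (7 + 28)*(-45) = 38 + 35*(-45) = 38 - 1575 = -1537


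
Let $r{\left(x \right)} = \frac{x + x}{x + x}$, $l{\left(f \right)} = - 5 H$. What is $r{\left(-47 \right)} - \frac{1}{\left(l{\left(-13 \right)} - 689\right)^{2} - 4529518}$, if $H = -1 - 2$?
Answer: $\frac{4075243}{4075242} \approx 1.0$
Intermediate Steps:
$H = -3$ ($H = -1 - 2 = -3$)
$l{\left(f \right)} = 15$ ($l{\left(f \right)} = \left(-5\right) \left(-3\right) = 15$)
$r{\left(x \right)} = 1$ ($r{\left(x \right)} = \frac{2 x}{2 x} = 2 x \frac{1}{2 x} = 1$)
$r{\left(-47 \right)} - \frac{1}{\left(l{\left(-13 \right)} - 689\right)^{2} - 4529518} = 1 - \frac{1}{\left(15 - 689\right)^{2} - 4529518} = 1 - \frac{1}{\left(-674\right)^{2} - 4529518} = 1 - \frac{1}{454276 - 4529518} = 1 - \frac{1}{-4075242} = 1 - - \frac{1}{4075242} = 1 + \frac{1}{4075242} = \frac{4075243}{4075242}$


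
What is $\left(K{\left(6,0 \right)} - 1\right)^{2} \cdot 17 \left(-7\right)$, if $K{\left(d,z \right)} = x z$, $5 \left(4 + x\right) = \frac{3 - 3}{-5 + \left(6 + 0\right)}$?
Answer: $-119$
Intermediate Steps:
$x = -4$ ($x = -4 + \frac{\left(3 - 3\right) \frac{1}{-5 + \left(6 + 0\right)}}{5} = -4 + \frac{\left(3 - 3\right) \frac{1}{-5 + 6}}{5} = -4 + \frac{0 \cdot 1^{-1}}{5} = -4 + \frac{0 \cdot 1}{5} = -4 + \frac{1}{5} \cdot 0 = -4 + 0 = -4$)
$K{\left(d,z \right)} = - 4 z$
$\left(K{\left(6,0 \right)} - 1\right)^{2} \cdot 17 \left(-7\right) = \left(\left(-4\right) 0 - 1\right)^{2} \cdot 17 \left(-7\right) = \left(0 - 1\right)^{2} \cdot 17 \left(-7\right) = \left(-1\right)^{2} \cdot 17 \left(-7\right) = 1 \cdot 17 \left(-7\right) = 17 \left(-7\right) = -119$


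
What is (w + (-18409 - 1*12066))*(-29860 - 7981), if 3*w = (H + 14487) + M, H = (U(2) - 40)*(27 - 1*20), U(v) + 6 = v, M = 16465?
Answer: 2300013821/3 ≈ 7.6667e+8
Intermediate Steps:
U(v) = -6 + v
H = -308 (H = ((-6 + 2) - 40)*(27 - 1*20) = (-4 - 40)*(27 - 20) = -44*7 = -308)
w = 30644/3 (w = ((-308 + 14487) + 16465)/3 = (14179 + 16465)/3 = (1/3)*30644 = 30644/3 ≈ 10215.)
(w + (-18409 - 1*12066))*(-29860 - 7981) = (30644/3 + (-18409 - 1*12066))*(-29860 - 7981) = (30644/3 + (-18409 - 12066))*(-37841) = (30644/3 - 30475)*(-37841) = -60781/3*(-37841) = 2300013821/3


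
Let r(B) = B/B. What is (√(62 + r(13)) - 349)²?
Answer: 121864 - 2094*√7 ≈ 1.1632e+5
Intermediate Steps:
r(B) = 1
(√(62 + r(13)) - 349)² = (√(62 + 1) - 349)² = (√63 - 349)² = (3*√7 - 349)² = (-349 + 3*√7)²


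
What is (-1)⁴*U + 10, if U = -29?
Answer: -19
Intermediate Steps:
(-1)⁴*U + 10 = (-1)⁴*(-29) + 10 = 1*(-29) + 10 = -29 + 10 = -19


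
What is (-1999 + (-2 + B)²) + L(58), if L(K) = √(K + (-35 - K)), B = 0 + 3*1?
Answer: -1998 + I*√35 ≈ -1998.0 + 5.9161*I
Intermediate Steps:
B = 3 (B = 0 + 3 = 3)
L(K) = I*√35 (L(K) = √(-35) = I*√35)
(-1999 + (-2 + B)²) + L(58) = (-1999 + (-2 + 3)²) + I*√35 = (-1999 + 1²) + I*√35 = (-1999 + 1) + I*√35 = -1998 + I*√35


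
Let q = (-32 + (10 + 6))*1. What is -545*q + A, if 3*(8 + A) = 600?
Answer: 8912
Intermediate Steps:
A = 192 (A = -8 + (⅓)*600 = -8 + 200 = 192)
q = -16 (q = (-32 + 16)*1 = -16*1 = -16)
-545*q + A = -545*(-16) + 192 = 8720 + 192 = 8912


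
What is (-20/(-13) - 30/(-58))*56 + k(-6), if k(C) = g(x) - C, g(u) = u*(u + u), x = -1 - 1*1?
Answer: 48678/377 ≈ 129.12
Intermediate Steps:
x = -2 (x = -1 - 1 = -2)
g(u) = 2*u**2 (g(u) = u*(2*u) = 2*u**2)
k(C) = 8 - C (k(C) = 2*(-2)**2 - C = 2*4 - C = 8 - C)
(-20/(-13) - 30/(-58))*56 + k(-6) = (-20/(-13) - 30/(-58))*56 + (8 - 1*(-6)) = (-20*(-1/13) - 30*(-1/58))*56 + (8 + 6) = (20/13 + 15/29)*56 + 14 = (775/377)*56 + 14 = 43400/377 + 14 = 48678/377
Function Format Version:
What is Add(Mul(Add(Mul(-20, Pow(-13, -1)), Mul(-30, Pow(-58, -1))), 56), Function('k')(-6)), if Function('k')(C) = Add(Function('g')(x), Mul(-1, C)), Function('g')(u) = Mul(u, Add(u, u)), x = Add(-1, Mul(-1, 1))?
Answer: Rational(48678, 377) ≈ 129.12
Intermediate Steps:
x = -2 (x = Add(-1, -1) = -2)
Function('g')(u) = Mul(2, Pow(u, 2)) (Function('g')(u) = Mul(u, Mul(2, u)) = Mul(2, Pow(u, 2)))
Function('k')(C) = Add(8, Mul(-1, C)) (Function('k')(C) = Add(Mul(2, Pow(-2, 2)), Mul(-1, C)) = Add(Mul(2, 4), Mul(-1, C)) = Add(8, Mul(-1, C)))
Add(Mul(Add(Mul(-20, Pow(-13, -1)), Mul(-30, Pow(-58, -1))), 56), Function('k')(-6)) = Add(Mul(Add(Mul(-20, Pow(-13, -1)), Mul(-30, Pow(-58, -1))), 56), Add(8, Mul(-1, -6))) = Add(Mul(Add(Mul(-20, Rational(-1, 13)), Mul(-30, Rational(-1, 58))), 56), Add(8, 6)) = Add(Mul(Add(Rational(20, 13), Rational(15, 29)), 56), 14) = Add(Mul(Rational(775, 377), 56), 14) = Add(Rational(43400, 377), 14) = Rational(48678, 377)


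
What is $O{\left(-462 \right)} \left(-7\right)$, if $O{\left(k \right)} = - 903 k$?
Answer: $-2920302$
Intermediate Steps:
$O{\left(-462 \right)} \left(-7\right) = \left(-903\right) \left(-462\right) \left(-7\right) = 417186 \left(-7\right) = -2920302$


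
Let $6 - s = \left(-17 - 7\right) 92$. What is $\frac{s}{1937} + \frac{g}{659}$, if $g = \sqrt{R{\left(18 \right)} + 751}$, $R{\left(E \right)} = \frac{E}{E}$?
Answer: $\frac{2214}{1937} + \frac{4 \sqrt{47}}{659} \approx 1.1846$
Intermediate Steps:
$R{\left(E \right)} = 1$
$s = 2214$ ($s = 6 - \left(-17 - 7\right) 92 = 6 - \left(-24\right) 92 = 6 - -2208 = 6 + 2208 = 2214$)
$g = 4 \sqrt{47}$ ($g = \sqrt{1 + 751} = \sqrt{752} = 4 \sqrt{47} \approx 27.423$)
$\frac{s}{1937} + \frac{g}{659} = \frac{2214}{1937} + \frac{4 \sqrt{47}}{659}$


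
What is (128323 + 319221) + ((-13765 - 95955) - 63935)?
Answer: 273889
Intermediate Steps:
(128323 + 319221) + ((-13765 - 95955) - 63935) = 447544 + (-109720 - 63935) = 447544 - 173655 = 273889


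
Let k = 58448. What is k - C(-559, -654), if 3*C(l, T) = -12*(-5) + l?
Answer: 175843/3 ≈ 58614.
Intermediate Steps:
C(l, T) = 20 + l/3 (C(l, T) = (-12*(-5) + l)/3 = (60 + l)/3 = 20 + l/3)
k - C(-559, -654) = 58448 - (20 + (1/3)*(-559)) = 58448 - (20 - 559/3) = 58448 - 1*(-499/3) = 58448 + 499/3 = 175843/3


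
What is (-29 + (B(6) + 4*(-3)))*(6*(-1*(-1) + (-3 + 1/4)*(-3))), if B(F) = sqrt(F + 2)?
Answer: -4551/2 + 111*sqrt(2) ≈ -2118.5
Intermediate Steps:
B(F) = sqrt(2 + F)
(-29 + (B(6) + 4*(-3)))*(6*(-1*(-1) + (-3 + 1/4)*(-3))) = (-29 + (sqrt(2 + 6) + 4*(-3)))*(6*(-1*(-1) + (-3 + 1/4)*(-3))) = (-29 + (sqrt(8) - 12))*(6*(1 + (-3 + 1/4)*(-3))) = (-29 + (2*sqrt(2) - 12))*(6*(1 - 11/4*(-3))) = (-29 + (-12 + 2*sqrt(2)))*(6*(1 + 33/4)) = (-41 + 2*sqrt(2))*(6*(37/4)) = (-41 + 2*sqrt(2))*(111/2) = -4551/2 + 111*sqrt(2)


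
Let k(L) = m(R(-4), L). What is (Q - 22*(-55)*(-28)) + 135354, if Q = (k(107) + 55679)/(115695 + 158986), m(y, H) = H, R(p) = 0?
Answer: 27873035580/274681 ≈ 1.0147e+5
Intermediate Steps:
k(L) = L
Q = 55786/274681 (Q = (107 + 55679)/(115695 + 158986) = 55786/274681 ≈ 0.20309)
(Q - 22*(-55)*(-28)) + 135354 = (55786/274681 - 22*(-55)*(-28)) + 135354 = (55786/274681 + 1210*(-28)) + 135354 = (55786/274681 - 33880) + 135354 = -9306136494/274681 + 135354 = 27873035580/274681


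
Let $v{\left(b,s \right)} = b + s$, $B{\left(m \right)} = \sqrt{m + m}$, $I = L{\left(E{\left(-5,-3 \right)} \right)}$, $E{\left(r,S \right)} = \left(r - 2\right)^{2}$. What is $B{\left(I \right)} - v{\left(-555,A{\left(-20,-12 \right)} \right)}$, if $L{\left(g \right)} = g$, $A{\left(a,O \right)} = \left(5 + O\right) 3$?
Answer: $576 + 7 \sqrt{2} \approx 585.9$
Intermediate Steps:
$E{\left(r,S \right)} = \left(-2 + r\right)^{2}$
$A{\left(a,O \right)} = 15 + 3 O$
$I = 49$ ($I = \left(-2 - 5\right)^{2} = \left(-7\right)^{2} = 49$)
$B{\left(m \right)} = \sqrt{2} \sqrt{m}$ ($B{\left(m \right)} = \sqrt{2 m} = \sqrt{2} \sqrt{m}$)
$B{\left(I \right)} - v{\left(-555,A{\left(-20,-12 \right)} \right)} = \sqrt{2} \sqrt{49} - \left(-555 + \left(15 + 3 \left(-12\right)\right)\right) = \sqrt{2} \cdot 7 - \left(-555 + \left(15 - 36\right)\right) = 7 \sqrt{2} - \left(-555 - 21\right) = 7 \sqrt{2} - -576 = 7 \sqrt{2} + 576 = 576 + 7 \sqrt{2}$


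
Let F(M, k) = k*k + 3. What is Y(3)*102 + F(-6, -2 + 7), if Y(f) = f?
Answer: 334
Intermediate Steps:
F(M, k) = 3 + k² (F(M, k) = k² + 3 = 3 + k²)
Y(3)*102 + F(-6, -2 + 7) = 3*102 + (3 + (-2 + 7)²) = 306 + (3 + 5²) = 306 + (3 + 25) = 306 + 28 = 334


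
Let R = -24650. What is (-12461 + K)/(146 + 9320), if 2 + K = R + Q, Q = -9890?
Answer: -47003/9466 ≈ -4.9655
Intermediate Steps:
K = -34542 (K = -2 + (-24650 - 9890) = -2 - 34540 = -34542)
(-12461 + K)/(146 + 9320) = (-12461 - 34542)/(146 + 9320) = -47003/9466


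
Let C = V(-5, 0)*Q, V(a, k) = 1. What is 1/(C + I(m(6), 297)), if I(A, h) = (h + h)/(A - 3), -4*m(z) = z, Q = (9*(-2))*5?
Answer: -1/222 ≈ -0.0045045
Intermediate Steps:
Q = -90 (Q = -18*5 = -90)
m(z) = -z/4
I(A, h) = 2*h/(-3 + A) (I(A, h) = (2*h)/(-3 + A) = 2*h/(-3 + A))
C = -90 (C = 1*(-90) = -90)
1/(C + I(m(6), 297)) = 1/(-90 + 2*297/(-3 - ¼*6)) = 1/(-90 + 2*297/(-3 - 3/2)) = 1/(-90 + 2*297/(-9/2)) = 1/(-90 + 2*297*(-2/9)) = 1/(-90 - 132) = 1/(-222) = -1/222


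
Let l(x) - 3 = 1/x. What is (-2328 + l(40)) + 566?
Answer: -70359/40 ≈ -1759.0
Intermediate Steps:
l(x) = 3 + 1/x
(-2328 + l(40)) + 566 = (-2328 + (3 + 1/40)) + 566 = (-2328 + 121/40) + 566 = -92999/40 + 566 = -70359/40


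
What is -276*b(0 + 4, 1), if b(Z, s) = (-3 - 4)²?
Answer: -13524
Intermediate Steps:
b(Z, s) = 49 (b(Z, s) = (-7)² = 49)
-276*b(0 + 4, 1) = -276*49 = -13524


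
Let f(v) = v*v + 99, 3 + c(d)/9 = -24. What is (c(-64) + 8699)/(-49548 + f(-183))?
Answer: -151/285 ≈ -0.52982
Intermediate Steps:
c(d) = -243 (c(d) = -27 + 9*(-24) = -27 - 216 = -243)
f(v) = 99 + v² (f(v) = v² + 99 = 99 + v²)
(c(-64) + 8699)/(-49548 + f(-183)) = (-243 + 8699)/(-49548 + (99 + (-183)²)) = 8456/(-49548 + (99 + 33489)) = 8456/(-49548 + 33588) = 8456/(-15960) = 8456*(-1/15960) = -151/285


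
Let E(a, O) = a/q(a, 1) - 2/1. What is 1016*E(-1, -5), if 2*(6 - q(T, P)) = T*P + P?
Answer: -6604/3 ≈ -2201.3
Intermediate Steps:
q(T, P) = 6 - P/2 - P*T/2 (q(T, P) = 6 - (T*P + P)/2 = 6 - (P*T + P)/2 = 6 - (P + P*T)/2 = 6 + (-P/2 - P*T/2) = 6 - P/2 - P*T/2)
E(a, O) = -2 + a/(11/2 - a/2) (E(a, O) = a/(6 - 1/2*1 - 1/2*1*a) - 2/1 = a/(6 - 1/2 - a/2) - 2*1 = a/(11/2 - a/2) - 2 = -2 + a/(11/2 - a/2))
1016*E(-1, -5) = 1016*(2*(11 - 2*(-1))/(-11 - 1)) = 1016*(2*(11 + 2)/(-12)) = 1016*(2*(-1/12)*13) = 1016*(-13/6) = -6604/3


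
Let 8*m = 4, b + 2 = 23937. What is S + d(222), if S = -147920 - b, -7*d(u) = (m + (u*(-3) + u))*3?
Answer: -2403309/14 ≈ -1.7167e+5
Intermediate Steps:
b = 23935 (b = -2 + 23937 = 23935)
m = ½ (m = (⅛)*4 = ½ ≈ 0.50000)
d(u) = -3/14 + 6*u/7 (d(u) = -(½ + (u*(-3) + u))*3/7 = -(½ + (-3*u + u))*3/7 = -(½ - 2*u)*3/7 = -(3/2 - 6*u)/7 = -3/14 + 6*u/7)
S = -171855 (S = -147920 - 1*23935 = -147920 - 23935 = -171855)
S + d(222) = -171855 + (-3/14 + (6/7)*222) = -171855 + (-3/14 + 1332/7) = -171855 + 2661/14 = -2403309/14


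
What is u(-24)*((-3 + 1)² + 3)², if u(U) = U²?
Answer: 28224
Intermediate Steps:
u(-24)*((-3 + 1)² + 3)² = (-24)²*((-3 + 1)² + 3)² = 576*((-2)² + 3)² = 576*(4 + 3)² = 576*7² = 576*49 = 28224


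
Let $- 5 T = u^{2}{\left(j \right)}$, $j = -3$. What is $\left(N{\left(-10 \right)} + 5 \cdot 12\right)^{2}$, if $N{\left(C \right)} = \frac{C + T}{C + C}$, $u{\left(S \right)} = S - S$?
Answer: $\frac{14641}{4} \approx 3660.3$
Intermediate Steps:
$u{\left(S \right)} = 0$
$T = 0$ ($T = - \frac{0^{2}}{5} = \left(- \frac{1}{5}\right) 0 = 0$)
$N{\left(C \right)} = \frac{1}{2}$ ($N{\left(C \right)} = \frac{C + 0}{C + C} = \frac{C}{2 C} = C \frac{1}{2 C} = \frac{1}{2}$)
$\left(N{\left(-10 \right)} + 5 \cdot 12\right)^{2} = \left(\frac{1}{2} + 5 \cdot 12\right)^{2} = \left(\frac{1}{2} + 60\right)^{2} = \left(\frac{121}{2}\right)^{2} = \frac{14641}{4}$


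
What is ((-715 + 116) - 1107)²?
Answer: 2910436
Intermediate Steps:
((-715 + 116) - 1107)² = (-599 - 1107)² = (-1706)² = 2910436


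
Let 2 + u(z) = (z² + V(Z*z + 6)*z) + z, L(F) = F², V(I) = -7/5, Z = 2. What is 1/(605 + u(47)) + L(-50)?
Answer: 34915005/13966 ≈ 2500.0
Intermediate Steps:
V(I) = -7/5 (V(I) = -7*⅕ = -7/5)
u(z) = -2 + z² - 2*z/5 (u(z) = -2 + ((z² - 7*z/5) + z) = -2 + (z² - 2*z/5) = -2 + z² - 2*z/5)
1/(605 + u(47)) + L(-50) = 1/(605 + (-2 + 47² - ⅖*47)) + (-50)² = 1/(605 + (-2 + 2209 - 94/5)) + 2500 = 1/(605 + 10941/5) + 2500 = 1/(13966/5) + 2500 = 5/13966 + 2500 = 34915005/13966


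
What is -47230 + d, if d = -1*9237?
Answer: -56467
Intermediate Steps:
d = -9237
-47230 + d = -47230 - 9237 = -56467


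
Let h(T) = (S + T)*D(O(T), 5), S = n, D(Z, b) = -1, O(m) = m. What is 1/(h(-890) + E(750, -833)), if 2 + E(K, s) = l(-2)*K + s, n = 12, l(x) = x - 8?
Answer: -1/7457 ≈ -0.00013410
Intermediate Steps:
l(x) = -8 + x
S = 12
E(K, s) = -2 + s - 10*K (E(K, s) = -2 + ((-8 - 2)*K + s) = -2 + (-10*K + s) = -2 + (s - 10*K) = -2 + s - 10*K)
h(T) = -12 - T (h(T) = (12 + T)*(-1) = -12 - T)
1/(h(-890) + E(750, -833)) = 1/((-12 - 1*(-890)) + (-2 - 833 - 10*750)) = 1/((-12 + 890) + (-2 - 833 - 7500)) = 1/(878 - 8335) = 1/(-7457) = -1/7457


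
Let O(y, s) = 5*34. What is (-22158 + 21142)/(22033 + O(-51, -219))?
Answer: -1016/22203 ≈ -0.045760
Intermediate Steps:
O(y, s) = 170
(-22158 + 21142)/(22033 + O(-51, -219)) = (-22158 + 21142)/(22033 + 170) = -1016/22203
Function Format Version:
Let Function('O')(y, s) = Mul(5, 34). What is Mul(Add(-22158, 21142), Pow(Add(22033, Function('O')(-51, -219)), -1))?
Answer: Rational(-1016, 22203) ≈ -0.045760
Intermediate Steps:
Function('O')(y, s) = 170
Mul(Add(-22158, 21142), Pow(Add(22033, Function('O')(-51, -219)), -1)) = Mul(Add(-22158, 21142), Pow(Add(22033, 170), -1)) = Mul(-1016, Pow(22203, -1)) = Mul(-1016, Rational(1, 22203)) = Rational(-1016, 22203)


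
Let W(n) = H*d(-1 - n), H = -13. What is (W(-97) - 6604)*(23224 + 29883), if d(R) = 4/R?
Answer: -8417937463/24 ≈ -3.5075e+8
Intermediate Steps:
W(n) = -52/(-1 - n)
(W(-97) - 6604)*(23224 + 29883) = (52/(1 - 97) - 6604)*(23224 + 29883) = (52/(-96) - 6604)*53107 = (52*(-1/96) - 6604)*53107 = (-13/24 - 6604)*53107 = -158509/24*53107 = -8417937463/24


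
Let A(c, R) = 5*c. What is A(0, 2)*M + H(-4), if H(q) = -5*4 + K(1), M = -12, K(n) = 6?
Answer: -14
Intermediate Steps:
H(q) = -14 (H(q) = -5*4 + 6 = -20 + 6 = -14)
A(0, 2)*M + H(-4) = (5*0)*(-12) - 14 = 0*(-12) - 14 = 0 - 14 = -14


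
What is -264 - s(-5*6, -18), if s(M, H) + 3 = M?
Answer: -231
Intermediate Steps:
s(M, H) = -3 + M
-264 - s(-5*6, -18) = -264 - (-3 - 5*6) = -264 - (-3 - 30) = -264 - 1*(-33) = -264 + 33 = -231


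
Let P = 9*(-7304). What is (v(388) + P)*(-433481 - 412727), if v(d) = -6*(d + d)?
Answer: 59566273536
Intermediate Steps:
P = -65736
v(d) = -12*d
(v(388) + P)*(-433481 - 412727) = (-12*388 - 65736)*(-433481 - 412727) = (-4656 - 65736)*(-846208) = -70392*(-846208) = 59566273536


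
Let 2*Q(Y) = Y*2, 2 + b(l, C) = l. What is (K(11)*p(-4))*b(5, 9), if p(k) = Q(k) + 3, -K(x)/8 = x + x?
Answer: 528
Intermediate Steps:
b(l, C) = -2 + l
Q(Y) = Y (Q(Y) = (Y*2)/2 = (2*Y)/2 = Y)
K(x) = -16*x (K(x) = -8*(x + x) = -16*x)
p(k) = 3 + k (p(k) = k + 3 = 3 + k)
(K(11)*p(-4))*b(5, 9) = ((-16*11)*(3 - 4))*(-2 + 5) = -176*(-1)*3 = 176*3 = 528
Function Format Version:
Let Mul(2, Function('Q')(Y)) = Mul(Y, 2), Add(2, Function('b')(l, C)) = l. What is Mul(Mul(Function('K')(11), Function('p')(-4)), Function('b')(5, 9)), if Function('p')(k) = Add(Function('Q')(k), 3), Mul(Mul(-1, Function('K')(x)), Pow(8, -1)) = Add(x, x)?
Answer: 528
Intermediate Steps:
Function('b')(l, C) = Add(-2, l)
Function('Q')(Y) = Y (Function('Q')(Y) = Mul(Rational(1, 2), Mul(Y, 2)) = Mul(Rational(1, 2), Mul(2, Y)) = Y)
Function('K')(x) = Mul(-16, x) (Function('K')(x) = Mul(-8, Add(x, x)) = Mul(-8, Mul(2, x)) = Mul(-16, x))
Function('p')(k) = Add(3, k) (Function('p')(k) = Add(k, 3) = Add(3, k))
Mul(Mul(Function('K')(11), Function('p')(-4)), Function('b')(5, 9)) = Mul(Mul(Mul(-16, 11), Add(3, -4)), Add(-2, 5)) = Mul(Mul(-176, -1), 3) = Mul(176, 3) = 528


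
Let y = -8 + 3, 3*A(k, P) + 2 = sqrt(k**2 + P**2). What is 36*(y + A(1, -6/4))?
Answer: -204 + 6*sqrt(13) ≈ -182.37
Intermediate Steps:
A(k, P) = -2/3 + sqrt(P**2 + k**2)/3 (A(k, P) = -2/3 + sqrt(k**2 + P**2)/3 = -2/3 + sqrt(P**2 + k**2)/3)
y = -5
36*(y + A(1, -6/4)) = 36*(-5 + (-2/3 + sqrt((-6/4)**2 + 1**2)/3)) = 36*(-5 + (-2/3 + sqrt((-6*1/4)**2 + 1)/3)) = 36*(-5 + (-2/3 + sqrt((-3/2)**2 + 1)/3)) = 36*(-5 + (-2/3 + sqrt(9/4 + 1)/3)) = 36*(-5 + (-2/3 + sqrt(13/4)/3)) = 36*(-5 + (-2/3 + (sqrt(13)/2)/3)) = 36*(-5 + (-2/3 + sqrt(13)/6)) = 36*(-17/3 + sqrt(13)/6) = -204 + 6*sqrt(13)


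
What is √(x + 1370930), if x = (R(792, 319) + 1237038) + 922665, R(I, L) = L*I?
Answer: √3783281 ≈ 1945.1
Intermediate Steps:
R(I, L) = I*L
x = 2412351 (x = (792*319 + 1237038) + 922665 = (252648 + 1237038) + 922665 = 1489686 + 922665 = 2412351)
√(x + 1370930) = √(2412351 + 1370930) = √3783281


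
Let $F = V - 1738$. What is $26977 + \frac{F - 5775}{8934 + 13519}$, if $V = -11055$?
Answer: $\frac{605696013}{22453} \approx 26976.0$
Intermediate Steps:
$F = -12793$ ($F = -11055 - 1738 = -12793$)
$26977 + \frac{F - 5775}{8934 + 13519} = 26977 + \frac{-12793 - 5775}{8934 + 13519} = 26977 - \frac{18568}{22453} = \frac{605696013}{22453}$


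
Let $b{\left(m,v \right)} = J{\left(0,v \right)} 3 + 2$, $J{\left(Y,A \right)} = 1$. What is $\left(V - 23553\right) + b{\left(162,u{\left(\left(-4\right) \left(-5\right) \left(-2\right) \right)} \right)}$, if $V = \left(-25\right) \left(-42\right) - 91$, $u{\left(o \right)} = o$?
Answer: $-22589$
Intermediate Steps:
$V = 959$ ($V = 1050 - 91 = 959$)
$b{\left(m,v \right)} = 5$ ($b{\left(m,v \right)} = 1 \cdot 3 + 2 = 3 + 2 = 5$)
$\left(V - 23553\right) + b{\left(162,u{\left(\left(-4\right) \left(-5\right) \left(-2\right) \right)} \right)} = \left(959 - 23553\right) + 5 = -22594 + 5 = -22589$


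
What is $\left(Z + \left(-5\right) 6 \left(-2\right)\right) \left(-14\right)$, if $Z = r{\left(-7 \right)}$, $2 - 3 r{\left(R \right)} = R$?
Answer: $-882$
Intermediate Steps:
$r{\left(R \right)} = \frac{2}{3} - \frac{R}{3}$
$Z = 3$ ($Z = \frac{2}{3} - - \frac{7}{3} = \frac{2}{3} + \frac{7}{3} = 3$)
$\left(Z + \left(-5\right) 6 \left(-2\right)\right) \left(-14\right) = \left(3 + \left(-5\right) 6 \left(-2\right)\right) \left(-14\right) = \left(3 - -60\right) \left(-14\right) = \left(3 + 60\right) \left(-14\right) = 63 \left(-14\right) = -882$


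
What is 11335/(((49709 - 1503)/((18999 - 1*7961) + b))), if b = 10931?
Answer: 249018615/48206 ≈ 5165.7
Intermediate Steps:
11335/(((49709 - 1503)/((18999 - 1*7961) + b))) = 11335/(((49709 - 1503)/((18999 - 1*7961) + 10931))) = 11335/((48206/((18999 - 7961) + 10931))) = 11335/((48206/(11038 + 10931))) = 11335/((48206/21969)) = 11335/((48206*(1/21969))) = 11335/(48206/21969) = 11335*(21969/48206) = 249018615/48206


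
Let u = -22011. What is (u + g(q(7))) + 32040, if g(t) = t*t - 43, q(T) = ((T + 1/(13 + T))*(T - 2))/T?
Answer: 7848905/784 ≈ 10011.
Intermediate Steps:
q(T) = (-2 + T)*(T + 1/(13 + T))/T (q(T) = ((T + 1/(13 + T))*(-2 + T))/T = ((-2 + T)*(T + 1/(13 + T)))/T = (-2 + T)*(T + 1/(13 + T))/T)
g(t) = -43 + t² (g(t) = t² - 43 = -43 + t²)
(u + g(q(7))) + 32040 = (-22011 + (-43 + ((-2 + 7³ - 25*7 + 11*7²)/(7*(13 + 7)))²)) + 32040 = (-22011 + (-43 + ((⅐)*(-2 + 343 - 175 + 11*49)/20)²)) + 32040 = (-22011 + (-43 + ((⅐)*(1/20)*(-2 + 343 - 175 + 539))²)) + 32040 = (-22011 + (-43 + ((⅐)*(1/20)*705)²)) + 32040 = (-22011 + (-43 + (141/28)²)) + 32040 = (-22011 + (-43 + 19881/784)) + 32040 = (-22011 - 13831/784) + 32040 = -17270455/784 + 32040 = 7848905/784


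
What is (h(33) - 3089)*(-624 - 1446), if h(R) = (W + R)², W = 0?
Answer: 4140000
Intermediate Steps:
h(R) = R² (h(R) = (0 + R)² = R²)
(h(33) - 3089)*(-624 - 1446) = (33² - 3089)*(-624 - 1446) = (1089 - 3089)*(-2070) = -2000*(-2070) = 4140000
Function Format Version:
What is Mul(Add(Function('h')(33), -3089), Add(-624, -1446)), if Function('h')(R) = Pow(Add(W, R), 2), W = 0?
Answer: 4140000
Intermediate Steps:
Function('h')(R) = Pow(R, 2) (Function('h')(R) = Pow(Add(0, R), 2) = Pow(R, 2))
Mul(Add(Function('h')(33), -3089), Add(-624, -1446)) = Mul(Add(Pow(33, 2), -3089), Add(-624, -1446)) = Mul(Add(1089, -3089), -2070) = Mul(-2000, -2070) = 4140000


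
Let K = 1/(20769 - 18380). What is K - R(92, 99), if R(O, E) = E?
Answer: -236510/2389 ≈ -99.000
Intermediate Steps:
K = 1/2389 ≈ 0.00041859
K - R(92, 99) = 1/2389 - 1*99 = 1/2389 - 99 = -236510/2389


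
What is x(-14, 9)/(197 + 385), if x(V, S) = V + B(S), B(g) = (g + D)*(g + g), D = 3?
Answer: 101/291 ≈ 0.34708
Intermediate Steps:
B(g) = 2*g*(3 + g) (B(g) = (g + 3)*(g + g) = (3 + g)*(2*g) = 2*g*(3 + g))
x(V, S) = V + 2*S*(3 + S)
x(-14, 9)/(197 + 385) = (-14 + 2*9*(3 + 9))/(197 + 385) = (-14 + 2*9*12)/582 = (-14 + 216)/582 = (1/582)*202 = 101/291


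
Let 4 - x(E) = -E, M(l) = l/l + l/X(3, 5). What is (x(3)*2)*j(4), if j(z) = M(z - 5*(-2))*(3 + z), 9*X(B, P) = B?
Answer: 4214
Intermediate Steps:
X(B, P) = B/9
M(l) = 1 + 3*l (M(l) = l/l + l/(((⅑)*3)) = 1 + l/(⅓) = 1 + l*3 = 1 + 3*l)
x(E) = 4 + E (x(E) = 4 - (-1)*E = 4 + E)
j(z) = (3 + z)*(31 + 3*z) (j(z) = (1 + 3*(z - 5*(-2)))*(3 + z) = (1 + 3*(z + 10))*(3 + z) = (1 + 3*(10 + z))*(3 + z) = (1 + (30 + 3*z))*(3 + z) = (31 + 3*z)*(3 + z) = (3 + z)*(31 + 3*z))
(x(3)*2)*j(4) = ((4 + 3)*2)*((3 + 4)*(31 + 3*4)) = (7*2)*(7*(31 + 12)) = 14*(7*43) = 14*301 = 4214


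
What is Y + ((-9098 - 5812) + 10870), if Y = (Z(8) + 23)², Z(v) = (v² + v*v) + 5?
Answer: 20296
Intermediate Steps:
Z(v) = 5 + 2*v² (Z(v) = (v² + v²) + 5 = 2*v² + 5 = 5 + 2*v²)
Y = 24336 (Y = ((5 + 2*8²) + 23)² = ((5 + 2*64) + 23)² = ((5 + 128) + 23)² = (133 + 23)² = 156² = 24336)
Y + ((-9098 - 5812) + 10870) = 24336 + ((-9098 - 5812) + 10870) = 24336 + (-14910 + 10870) = 24336 - 4040 = 20296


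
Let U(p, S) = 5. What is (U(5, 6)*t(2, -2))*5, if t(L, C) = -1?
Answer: -25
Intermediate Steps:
(U(5, 6)*t(2, -2))*5 = (5*(-1))*5 = -5*5 = -25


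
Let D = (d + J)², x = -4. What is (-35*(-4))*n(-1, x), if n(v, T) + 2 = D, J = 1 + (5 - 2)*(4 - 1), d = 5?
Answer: 31220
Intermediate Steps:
J = 10 (J = 1 + 3*3 = 1 + 9 = 10)
D = 225 (D = (5 + 10)² = 15² = 225)
n(v, T) = 223 (n(v, T) = -2 + 225 = 223)
(-35*(-4))*n(-1, x) = -35*(-4)*223 = 140*223 = 31220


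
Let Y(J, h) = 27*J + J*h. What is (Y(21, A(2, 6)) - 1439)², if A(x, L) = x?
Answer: 688900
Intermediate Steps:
(Y(21, A(2, 6)) - 1439)² = (21*(27 + 2) - 1439)² = (21*29 - 1439)² = (609 - 1439)² = (-830)² = 688900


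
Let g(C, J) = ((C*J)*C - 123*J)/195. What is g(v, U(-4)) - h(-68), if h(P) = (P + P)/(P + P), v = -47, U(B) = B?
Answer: -8539/195 ≈ -43.790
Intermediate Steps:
g(C, J) = -41*J/65 + J*C²/195 (g(C, J) = (J*C² - 123*J)*(1/195) = (-123*J + J*C²)*(1/195) = -41*J/65 + J*C²/195)
h(P) = 1 (h(P) = (2*P)/((2*P)) = (2*P)*(1/(2*P)) = 1)
g(v, U(-4)) - h(-68) = (1/195)*(-4)*(-123 + (-47)²) - 1*1 = (1/195)*(-4)*(-123 + 2209) - 1 = (1/195)*(-4)*2086 - 1 = -8344/195 - 1 = -8539/195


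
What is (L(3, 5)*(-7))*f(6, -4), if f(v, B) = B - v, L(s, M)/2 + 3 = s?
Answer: 0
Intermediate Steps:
L(s, M) = -6 + 2*s
(L(3, 5)*(-7))*f(6, -4) = ((-6 + 2*3)*(-7))*(-4 - 1*6) = ((-6 + 6)*(-7))*(-4 - 6) = (0*(-7))*(-10) = 0*(-10) = 0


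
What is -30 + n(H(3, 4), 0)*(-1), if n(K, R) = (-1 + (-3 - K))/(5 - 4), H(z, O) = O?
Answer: -22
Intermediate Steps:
n(K, R) = -4 - K (n(K, R) = (-4 - K)/1 = (-4 - K)*1 = -4 - K)
-30 + n(H(3, 4), 0)*(-1) = -30 + (-4 - 1*4)*(-1) = -30 + (-4 - 4)*(-1) = -30 - 8*(-1) = -30 + 8 = -22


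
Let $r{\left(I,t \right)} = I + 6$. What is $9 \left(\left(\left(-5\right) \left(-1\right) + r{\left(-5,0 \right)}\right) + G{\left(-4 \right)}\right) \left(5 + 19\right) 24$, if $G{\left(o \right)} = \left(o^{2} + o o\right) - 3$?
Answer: $181440$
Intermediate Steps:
$G{\left(o \right)} = -3 + 2 o^{2}$ ($G{\left(o \right)} = \left(o^{2} + o^{2}\right) - 3 = 2 o^{2} - 3 = -3 + 2 o^{2}$)
$r{\left(I,t \right)} = 6 + I$
$9 \left(\left(\left(-5\right) \left(-1\right) + r{\left(-5,0 \right)}\right) + G{\left(-4 \right)}\right) \left(5 + 19\right) 24 = 9 \left(\left(\left(-5\right) \left(-1\right) + \left(6 - 5\right)\right) - \left(3 - 2 \left(-4\right)^{2}\right)\right) \left(5 + 19\right) 24 = 9 \left(\left(5 + 1\right) + \left(-3 + 2 \cdot 16\right)\right) 24 \cdot 24 = 9 \left(6 + \left(-3 + 32\right)\right) 24 \cdot 24 = 9 \left(6 + 29\right) 24 \cdot 24 = 9 \cdot 35 \cdot 24 \cdot 24 = 9 \cdot 840 \cdot 24 = 7560 \cdot 24 = 181440$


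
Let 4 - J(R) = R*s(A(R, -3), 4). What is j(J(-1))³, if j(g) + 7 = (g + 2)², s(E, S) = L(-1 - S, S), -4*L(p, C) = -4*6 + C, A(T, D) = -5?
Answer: 1481544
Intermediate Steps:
L(p, C) = 6 - C/4 (L(p, C) = -(-4*6 + C)/4 = -(-24 + C)/4 = 6 - C/4)
s(E, S) = 6 - S/4
J(R) = 4 - 5*R (J(R) = 4 - R*(6 - ¼*4) = 4 - R*(6 - 1) = 4 - R*5 = 4 - 5*R)
j(g) = -7 + (2 + g)² (j(g) = -7 + (g + 2)² = -7 + (2 + g)²)
j(J(-1))³ = (-7 + (2 + (4 - 5*(-1)))²)³ = (-7 + (2 + (4 + 5))²)³ = (-7 + (2 + 9)²)³ = (-7 + 11²)³ = (-7 + 121)³ = 114³ = 1481544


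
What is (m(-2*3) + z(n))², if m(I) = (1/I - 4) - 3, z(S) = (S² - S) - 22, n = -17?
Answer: 2758921/36 ≈ 76637.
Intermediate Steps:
z(S) = -22 + S² - S
m(I) = -7 + 1/I (m(I) = (-4 + 1/I) - 3 = -7 + 1/I)
(m(-2*3) + z(n))² = ((-7 + 1/(-2*3)) + (-22 + (-17)² - 1*(-17)))² = ((-7 + 1/(-6)) + (-22 + 289 + 17))² = ((-7 - ⅙) + 284)² = (-43/6 + 284)² = (1661/6)² = 2758921/36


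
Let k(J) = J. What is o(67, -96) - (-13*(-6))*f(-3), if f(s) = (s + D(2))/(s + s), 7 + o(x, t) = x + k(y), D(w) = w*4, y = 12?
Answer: 137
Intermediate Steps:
D(w) = 4*w
o(x, t) = 5 + x (o(x, t) = -7 + (x + 12) = -7 + (12 + x) = 5 + x)
f(s) = (8 + s)/(2*s) (f(s) = (s + 4*2)/(s + s) = (s + 8)/((2*s)) = (8 + s)*(1/(2*s)) = (8 + s)/(2*s))
o(67, -96) - (-13*(-6))*f(-3) = (5 + 67) - (-13*(-6))*(½)*(8 - 3)/(-3) = 72 - 78*(½)*(-⅓)*5 = 72 - 78*(-5)/6 = 72 - 1*(-65) = 72 + 65 = 137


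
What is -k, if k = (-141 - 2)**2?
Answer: -20449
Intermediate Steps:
k = 20449 (k = (-143)**2 = 20449)
-k = -1*20449 = -20449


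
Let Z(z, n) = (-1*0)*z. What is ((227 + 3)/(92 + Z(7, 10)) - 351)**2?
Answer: 485809/4 ≈ 1.2145e+5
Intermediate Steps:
Z(z, n) = 0 (Z(z, n) = 0*z = 0)
((227 + 3)/(92 + Z(7, 10)) - 351)**2 = ((227 + 3)/(92 + 0) - 351)**2 = (230/92 - 351)**2 = (230*(1/92) - 351)**2 = (5/2 - 351)**2 = (-697/2)**2 = 485809/4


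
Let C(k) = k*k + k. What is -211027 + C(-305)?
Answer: -118307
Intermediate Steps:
C(k) = k + k**2 (C(k) = k**2 + k = k + k**2)
-211027 + C(-305) = -211027 - 305*(1 - 305) = -211027 - 305*(-304) = -211027 + 92720 = -118307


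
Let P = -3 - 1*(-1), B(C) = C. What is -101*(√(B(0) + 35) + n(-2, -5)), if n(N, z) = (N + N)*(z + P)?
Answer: -2828 - 101*√35 ≈ -3425.5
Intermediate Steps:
P = -2 (P = -3 + 1 = -2)
n(N, z) = 2*N*(-2 + z) (n(N, z) = (N + N)*(z - 2) = (2*N)*(-2 + z) = 2*N*(-2 + z))
-101*(√(B(0) + 35) + n(-2, -5)) = -101*(√(0 + 35) + 2*(-2)*(-2 - 5)) = -101*(√35 + 2*(-2)*(-7)) = -101*(√35 + 28) = -101*(28 + √35) = -2828 - 101*√35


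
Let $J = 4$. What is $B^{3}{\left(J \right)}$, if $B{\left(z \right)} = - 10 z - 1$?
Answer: $-68921$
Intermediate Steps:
$B{\left(z \right)} = -1 - 10 z$
$B^{3}{\left(J \right)} = \left(-1 - 40\right)^{3} = \left(-41\right)^{3} = -68921$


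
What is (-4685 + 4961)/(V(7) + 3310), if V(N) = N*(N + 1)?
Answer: 46/561 ≈ 0.081996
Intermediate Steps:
V(N) = N*(1 + N)
(-4685 + 4961)/(V(7) + 3310) = (-4685 + 4961)/(7*(1 + 7) + 3310) = 276/(7*8 + 3310) = 276/(56 + 3310) = 276/3366 = 276*(1/3366) = 46/561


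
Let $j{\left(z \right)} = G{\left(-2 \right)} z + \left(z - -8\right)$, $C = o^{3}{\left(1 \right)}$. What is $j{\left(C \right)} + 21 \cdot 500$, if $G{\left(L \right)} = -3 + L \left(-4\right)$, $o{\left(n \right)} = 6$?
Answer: $11804$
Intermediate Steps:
$G{\left(L \right)} = -3 - 4 L$
$C = 216$ ($C = 6^{3} = 216$)
$j{\left(z \right)} = 8 + 6 z$ ($j{\left(z \right)} = \left(-3 - -8\right) z + \left(z - -8\right) = \left(-3 + 8\right) z + \left(z + 8\right) = 5 z + \left(8 + z\right) = 8 + 6 z$)
$j{\left(C \right)} + 21 \cdot 500 = \left(8 + 6 \cdot 216\right) + 21 \cdot 500 = \left(8 + 1296\right) + 10500 = 1304 + 10500 = 11804$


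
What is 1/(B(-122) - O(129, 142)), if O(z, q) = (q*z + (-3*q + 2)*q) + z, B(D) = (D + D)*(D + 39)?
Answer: 1/62013 ≈ 1.6126e-5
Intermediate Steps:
B(D) = 2*D*(39 + D) (B(D) = (2*D)*(39 + D) = 2*D*(39 + D))
O(z, q) = z + q*z + q*(2 - 3*q) (O(z, q) = (q*z + (2 - 3*q)*q) + z = (q*z + q*(2 - 3*q)) + z = z + q*z + q*(2 - 3*q))
1/(B(-122) - O(129, 142)) = 1/(2*(-122)*(39 - 122) - (129 - 3*142**2 + 2*142 + 142*129)) = 1/(2*(-122)*(-83) - (129 - 3*20164 + 284 + 18318)) = 1/(20252 - (129 - 60492 + 284 + 18318)) = 1/(20252 - 1*(-41761)) = 1/(20252 + 41761) = 1/62013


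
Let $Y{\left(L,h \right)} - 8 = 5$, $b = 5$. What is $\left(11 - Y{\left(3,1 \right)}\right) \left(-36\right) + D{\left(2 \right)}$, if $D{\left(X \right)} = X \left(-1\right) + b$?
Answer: $75$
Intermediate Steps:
$Y{\left(L,h \right)} = 13$ ($Y{\left(L,h \right)} = 8 + 5 = 13$)
$D{\left(X \right)} = 5 - X$ ($D{\left(X \right)} = X \left(-1\right) + 5 = - X + 5 = 5 - X$)
$\left(11 - Y{\left(3,1 \right)}\right) \left(-36\right) + D{\left(2 \right)} = \left(11 - 13\right) \left(-36\right) + \left(5 - 2\right) = \left(-2\right) \left(-36\right) + 3 = 72 + 3 = 75$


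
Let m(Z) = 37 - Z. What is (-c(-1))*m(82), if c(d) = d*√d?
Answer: -45*I ≈ -45.0*I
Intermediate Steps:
c(d) = d^(3/2)
(-c(-1))*m(82) = (-(-1)^(3/2))*(37 - 1*82) = (-(-1)*I)*(37 - 82) = I*(-45) = -45*I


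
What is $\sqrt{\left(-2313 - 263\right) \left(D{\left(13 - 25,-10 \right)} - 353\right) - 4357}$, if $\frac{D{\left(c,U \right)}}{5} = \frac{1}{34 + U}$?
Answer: $\frac{\sqrt{8139909}}{3} \approx 951.02$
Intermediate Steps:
$D{\left(c,U \right)} = \frac{5}{34 + U}$
$\sqrt{\left(-2313 - 263\right) \left(D{\left(13 - 25,-10 \right)} - 353\right) - 4357} = \sqrt{\left(-2313 - 263\right) \left(\frac{5}{34 - 10} - 353\right) - 4357} = \sqrt{- 2576 \left(\frac{5}{24} - 353\right) - 4357} = \sqrt{\left(-2576\right) \left(- \frac{8467}{24}\right) - 4357} = \sqrt{\frac{2726374}{3} - 4357} = \sqrt{\frac{2713303}{3}} = \frac{\sqrt{8139909}}{3}$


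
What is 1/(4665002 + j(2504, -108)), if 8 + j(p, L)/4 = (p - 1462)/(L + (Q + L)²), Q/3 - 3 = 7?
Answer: 747/3484733111 ≈ 2.1436e-7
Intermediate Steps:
Q = 30 (Q = 9 + 3*7 = 9 + 21 = 30)
j(p, L) = -32 + 4*(-1462 + p)/(L + (30 + L)²) (j(p, L) = -32 + 4*((p - 1462)/(L + (30 + L)²)) = -32 + 4*((-1462 + p)/(L + (30 + L)²)) = -32 + 4*(-1462 + p)/(L + (30 + L)²))
1/(4665002 + j(2504, -108)) = 1/(4665002 + 4*(-1462 + 2504 - 8*(-108) - 8*(30 - 108)²)/(-108 + (30 - 108)²)) = 1/(4665002 + 4*(-1462 + 2504 + 864 - 8*(-78)²)/(-108 + (-78)²)) = 1/(4665002 + 4*(-1462 + 2504 + 864 - 8*6084)/(-108 + 6084)) = 1/(4665002 + 4*(-1462 + 2504 + 864 - 48672)/5976) = 1/(4665002 + 4*(1/5976)*(-46766)) = 1/(4665002 - 23383/747) = 1/(3484733111/747) = 747/3484733111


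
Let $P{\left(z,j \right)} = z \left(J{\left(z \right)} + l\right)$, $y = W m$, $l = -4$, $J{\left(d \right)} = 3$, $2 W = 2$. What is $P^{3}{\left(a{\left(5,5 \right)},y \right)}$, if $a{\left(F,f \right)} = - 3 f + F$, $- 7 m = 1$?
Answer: $1000$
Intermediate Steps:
$W = 1$ ($W = \frac{1}{2} \cdot 2 = 1$)
$m = - \frac{1}{7}$ ($m = \left(- \frac{1}{7}\right) 1 = - \frac{1}{7} \approx -0.14286$)
$a{\left(F,f \right)} = F - 3 f$
$y = - \frac{1}{7}$ ($y = 1 \left(- \frac{1}{7}\right) = - \frac{1}{7} \approx -0.14286$)
$P{\left(z,j \right)} = - z$ ($P{\left(z,j \right)} = z \left(3 - 4\right) = z \left(-1\right) = - z$)
$P^{3}{\left(a{\left(5,5 \right)},y \right)} = \left(- (5 - 15)\right)^{3} = \left(\left(-1\right) \left(-10\right)\right)^{3} = 10^{3} = 1000$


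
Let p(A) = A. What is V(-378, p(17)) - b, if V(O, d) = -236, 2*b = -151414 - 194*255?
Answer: 100206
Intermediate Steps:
b = -100442 (b = (-151414 - 194*255)/2 = (-151414 - 49470)/2 = (1/2)*(-200884) = -100442)
V(-378, p(17)) - b = -236 - 1*(-100442) = -236 + 100442 = 100206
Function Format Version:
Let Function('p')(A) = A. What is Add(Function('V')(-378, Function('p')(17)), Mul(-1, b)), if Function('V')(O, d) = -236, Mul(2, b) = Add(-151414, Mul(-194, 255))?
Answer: 100206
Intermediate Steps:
b = -100442 (b = Mul(Rational(1, 2), Add(-151414, Mul(-194, 255))) = Mul(Rational(1, 2), Add(-151414, -49470)) = Mul(Rational(1, 2), -200884) = -100442)
Add(Function('V')(-378, Function('p')(17)), Mul(-1, b)) = Add(-236, Mul(-1, -100442)) = Add(-236, 100442) = 100206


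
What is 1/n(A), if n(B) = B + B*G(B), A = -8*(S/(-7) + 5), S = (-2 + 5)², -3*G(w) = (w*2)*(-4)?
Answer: 147/341744 ≈ 0.00043015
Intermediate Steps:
G(w) = 8*w/3 (G(w) = -w*2*(-4)/3 = -2*w*(-4)/3 = -(-8)*w/3 = 8*w/3)
S = 9 (S = 3² = 9)
A = -208/7 (A = -8*(9/(-7) + 5) = -8*(9*(-⅐) + 5) = -8*(-9/7 + 5) = -8*26/7 = -208/7 ≈ -29.714)
n(B) = B + 8*B²/3 (n(B) = B + B*(8*B/3) = B + 8*B²/3)
1/n(A) = 1/((⅓)*(-208/7)*(3 + 8*(-208/7))) = 1/((⅓)*(-208/7)*(3 - 1664/7)) = 1/((⅓)*(-208/7)*(-1643/7)) = 1/(341744/147) = 147/341744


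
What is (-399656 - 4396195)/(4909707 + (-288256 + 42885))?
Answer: -4795851/4664336 ≈ -1.0282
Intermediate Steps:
(-399656 - 4396195)/(4909707 + (-288256 + 42885)) = -4795851/(4909707 - 245371) = -4795851/4664336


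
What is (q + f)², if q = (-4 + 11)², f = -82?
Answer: 1089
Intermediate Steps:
q = 49 (q = 7² = 49)
(q + f)² = (49 - 82)² = (-33)² = 1089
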